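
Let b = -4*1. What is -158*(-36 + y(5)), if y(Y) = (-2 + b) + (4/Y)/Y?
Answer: 165268/25 ≈ 6610.7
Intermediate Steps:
b = -4
y(Y) = -6 + 4/Y² (y(Y) = (-2 - 4) + (4/Y)/Y = -6 + 4/Y²)
-158*(-36 + y(5)) = -158*(-36 + (-6 + 4/5²)) = -158*(-36 + (-6 + 4*(1/25))) = -158*(-36 + (-6 + 4/25)) = -158*(-36 - 146/25) = -158*(-1046/25) = 165268/25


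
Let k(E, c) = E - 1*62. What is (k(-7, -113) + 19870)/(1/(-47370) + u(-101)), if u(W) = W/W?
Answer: 937973370/47369 ≈ 19801.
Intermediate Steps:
k(E, c) = -62 + E (k(E, c) = E - 62 = -62 + E)
u(W) = 1
(k(-7, -113) + 19870)/(1/(-47370) + u(-101)) = ((-62 - 7) + 19870)/(1/(-47370) + 1) = (-69 + 19870)/(-1/47370 + 1) = 19801/(47369/47370) = 19801*(47370/47369) = 937973370/47369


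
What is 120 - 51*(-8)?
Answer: 528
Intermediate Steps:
120 - 51*(-8) = 120 + 408 = 528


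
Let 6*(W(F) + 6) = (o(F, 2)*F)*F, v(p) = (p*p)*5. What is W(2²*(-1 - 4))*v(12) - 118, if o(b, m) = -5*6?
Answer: -1444438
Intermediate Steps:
o(b, m) = -30
v(p) = 5*p² (v(p) = p²*5 = 5*p²)
W(F) = -6 - 5*F² (W(F) = -6 + ((-30*F)*F)/6 = -6 + (-30*F²)/6 = -6 - 5*F²)
W(2²*(-1 - 4))*v(12) - 118 = (-6 - 5*16*(-1 - 4)²)*(5*12²) - 118 = (-6 - 5*(4*(-5))²)*(5*144) - 118 = (-6 - 5*(-20)²)*720 - 118 = (-6 - 5*400)*720 - 118 = (-6 - 2000)*720 - 118 = -2006*720 - 118 = -1444320 - 118 = -1444438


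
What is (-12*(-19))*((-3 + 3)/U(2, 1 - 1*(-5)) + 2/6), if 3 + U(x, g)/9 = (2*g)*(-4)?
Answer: 76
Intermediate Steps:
U(x, g) = -27 - 72*g (U(x, g) = -27 + 9*((2*g)*(-4)) = -27 + 9*(-8*g) = -27 - 72*g)
(-12*(-19))*((-3 + 3)/U(2, 1 - 1*(-5)) + 2/6) = (-12*(-19))*((-3 + 3)/(-27 - 72*(1 - 1*(-5))) + 2/6) = 228*(0/(-27 - 72*(1 + 5)) + 2*(1/6)) = 228*(0/(-27 - 72*6) + 1/3) = 228*(0/(-27 - 432) + 1/3) = 228*(0/(-459) + 1/3) = 228*(0*(-1/459) + 1/3) = 228*(0 + 1/3) = 228*(1/3) = 76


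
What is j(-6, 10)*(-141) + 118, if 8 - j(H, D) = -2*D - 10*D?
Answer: -17930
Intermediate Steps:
j(H, D) = 8 + 12*D (j(H, D) = 8 - (-2*D - 10*D) = 8 - (-12)*D = 8 + 12*D)
j(-6, 10)*(-141) + 118 = (8 + 12*10)*(-141) + 118 = (8 + 120)*(-141) + 118 = 128*(-141) + 118 = -18048 + 118 = -17930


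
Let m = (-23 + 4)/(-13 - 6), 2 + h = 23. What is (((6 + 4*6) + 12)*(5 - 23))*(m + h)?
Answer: -16632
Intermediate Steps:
h = 21 (h = -2 + 23 = 21)
m = 1 (m = -19/(-19) = -19*(-1/19) = 1)
(((6 + 4*6) + 12)*(5 - 23))*(m + h) = (((6 + 4*6) + 12)*(5 - 23))*(1 + 21) = (((6 + 24) + 12)*(-18))*22 = ((30 + 12)*(-18))*22 = (42*(-18))*22 = -756*22 = -16632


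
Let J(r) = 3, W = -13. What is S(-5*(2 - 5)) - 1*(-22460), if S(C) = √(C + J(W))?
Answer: 22460 + 3*√2 ≈ 22464.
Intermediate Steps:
S(C) = √(3 + C) (S(C) = √(C + 3) = √(3 + C))
S(-5*(2 - 5)) - 1*(-22460) = √(3 - 5*(2 - 5)) - 1*(-22460) = √(3 - 5*(-3)) + 22460 = √(3 + 15) + 22460 = √18 + 22460 = 3*√2 + 22460 = 22460 + 3*√2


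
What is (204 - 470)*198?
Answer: -52668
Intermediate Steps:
(204 - 470)*198 = -266*198 = -52668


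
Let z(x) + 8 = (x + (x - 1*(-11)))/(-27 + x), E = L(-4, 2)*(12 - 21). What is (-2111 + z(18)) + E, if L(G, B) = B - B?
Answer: -19118/9 ≈ -2124.2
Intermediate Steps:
L(G, B) = 0
E = 0 (E = 0*(12 - 21) = 0*(-9) = 0)
z(x) = -8 + (11 + 2*x)/(-27 + x) (z(x) = -8 + (x + (x - 1*(-11)))/(-27 + x) = -8 + (x + (x + 11))/(-27 + x) = -8 + (x + (11 + x))/(-27 + x) = -8 + (11 + 2*x)/(-27 + x))
(-2111 + z(18)) + E = (-2111 + (227 - 6*18)/(-27 + 18)) + 0 = (-2111 + (227 - 108)/(-9)) + 0 = (-2111 - ⅑*119) + 0 = (-2111 - 119/9) + 0 = -19118/9 + 0 = -19118/9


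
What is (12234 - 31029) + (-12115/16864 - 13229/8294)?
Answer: -1314590263193/69935008 ≈ -18797.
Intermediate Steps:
(12234 - 31029) + (-12115/16864 - 13229/8294) = -18795 + (-12115*1/16864 - 13229*1/8294) = -18795 + (-12115/16864 - 13229/8294) = -18795 - 161787833/69935008 = -1314590263193/69935008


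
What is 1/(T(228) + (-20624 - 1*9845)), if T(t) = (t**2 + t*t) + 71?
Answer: 1/73570 ≈ 1.3592e-5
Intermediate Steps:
T(t) = 71 + 2*t**2 (T(t) = (t**2 + t**2) + 71 = 2*t**2 + 71 = 71 + 2*t**2)
1/(T(228) + (-20624 - 1*9845)) = 1/((71 + 2*228**2) + (-20624 - 1*9845)) = 1/((71 + 2*51984) + (-20624 - 9845)) = 1/((71 + 103968) - 30469) = 1/(104039 - 30469) = 1/73570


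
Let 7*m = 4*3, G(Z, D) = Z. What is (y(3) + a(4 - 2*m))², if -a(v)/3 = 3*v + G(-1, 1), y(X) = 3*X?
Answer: 2304/49 ≈ 47.020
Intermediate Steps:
m = 12/7 (m = (4*3)/7 = (⅐)*12 = 12/7 ≈ 1.7143)
a(v) = 3 - 9*v (a(v) = -3*(3*v - 1) = -3*(-1 + 3*v) = 3 - 9*v)
(y(3) + a(4 - 2*m))² = (3*3 + (3 - 9*(4 - 2*12/7)))² = (9 + (3 - 9*(4 - 24/7)))² = (9 + (3 - 9*4/7))² = (9 + (3 - 36/7))² = (9 - 15/7)² = (48/7)² = 2304/49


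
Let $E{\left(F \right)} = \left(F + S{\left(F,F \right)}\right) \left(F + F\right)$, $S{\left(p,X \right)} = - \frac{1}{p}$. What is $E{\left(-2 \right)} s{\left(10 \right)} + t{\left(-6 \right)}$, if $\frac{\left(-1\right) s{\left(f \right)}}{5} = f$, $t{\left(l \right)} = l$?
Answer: $-306$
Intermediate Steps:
$s{\left(f \right)} = - 5 f$
$E{\left(F \right)} = 2 F \left(F - \frac{1}{F}\right)$ ($E{\left(F \right)} = \left(F - \frac{1}{F}\right) \left(F + F\right) = \left(F - \frac{1}{F}\right) 2 F = 2 F \left(F - \frac{1}{F}\right)$)
$E{\left(-2 \right)} s{\left(10 \right)} + t{\left(-6 \right)} = \left(-2 + 2 \left(-2\right)^{2}\right) \left(\left(-5\right) 10\right) - 6 = \left(-2 + 2 \cdot 4\right) \left(-50\right) - 6 = \left(-2 + 8\right) \left(-50\right) - 6 = 6 \left(-50\right) - 6 = -300 - 6 = -306$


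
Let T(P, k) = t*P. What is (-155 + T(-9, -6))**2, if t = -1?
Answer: 21316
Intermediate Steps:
T(P, k) = -P
(-155 + T(-9, -6))**2 = (-155 - 1*(-9))**2 = (-155 + 9)**2 = (-146)**2 = 21316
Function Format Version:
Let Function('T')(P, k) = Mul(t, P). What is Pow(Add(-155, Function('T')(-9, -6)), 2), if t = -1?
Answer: 21316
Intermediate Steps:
Function('T')(P, k) = Mul(-1, P)
Pow(Add(-155, Function('T')(-9, -6)), 2) = Pow(Add(-155, Mul(-1, -9)), 2) = Pow(Add(-155, 9), 2) = Pow(-146, 2) = 21316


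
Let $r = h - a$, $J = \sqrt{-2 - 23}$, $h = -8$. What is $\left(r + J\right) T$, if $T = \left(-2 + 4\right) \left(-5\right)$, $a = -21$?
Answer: $-130 - 50 i \approx -130.0 - 50.0 i$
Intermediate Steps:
$T = -10$ ($T = 2 \left(-5\right) = -10$)
$J = 5 i$ ($J = \sqrt{-25} = 5 i \approx 5.0 i$)
$r = 13$ ($r = -8 - -21 = -8 + 21 = 13$)
$\left(r + J\right) T = \left(13 + 5 i\right) \left(-10\right) = -130 - 50 i$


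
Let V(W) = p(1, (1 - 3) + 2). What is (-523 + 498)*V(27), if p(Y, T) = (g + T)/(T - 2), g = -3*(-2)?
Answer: 75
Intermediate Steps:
g = 6
p(Y, T) = (6 + T)/(-2 + T) (p(Y, T) = (6 + T)/(T - 2) = (6 + T)/(-2 + T))
V(W) = -3 (V(W) = (6 + ((1 - 3) + 2))/(-2 + ((1 - 3) + 2)) = (6 + (-2 + 2))/(-2 + (-2 + 2)) = (6 + 0)/(-2 + 0) = 6/(-2) = -½*6 = -3)
(-523 + 498)*V(27) = (-523 + 498)*(-3) = -25*(-3) = 75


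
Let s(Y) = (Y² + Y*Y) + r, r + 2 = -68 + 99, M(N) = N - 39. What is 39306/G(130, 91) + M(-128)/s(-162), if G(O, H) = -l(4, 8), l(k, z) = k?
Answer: -1032116935/105034 ≈ -9826.5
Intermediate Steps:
M(N) = -39 + N
r = 29 (r = -2 + (-68 + 99) = -2 + 31 = 29)
s(Y) = 29 + 2*Y² (s(Y) = (Y² + Y*Y) + 29 = (Y² + Y²) + 29 = 2*Y² + 29 = 29 + 2*Y²)
G(O, H) = -4 (G(O, H) = -1*4 = -4)
39306/G(130, 91) + M(-128)/s(-162) = 39306/(-4) + (-39 - 128)/(29 + 2*(-162)²) = 39306*(-¼) - 167/(29 + 2*26244) = -19653/2 - 167/(29 + 52488) = -19653/2 - 167/52517 = -1032116935/105034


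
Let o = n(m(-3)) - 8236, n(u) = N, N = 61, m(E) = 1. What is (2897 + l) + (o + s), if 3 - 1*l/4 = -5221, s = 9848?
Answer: 25466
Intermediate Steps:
l = 20896 (l = 12 - 4*(-5221) = 12 + 20884 = 20896)
n(u) = 61
o = -8175 (o = 61 - 8236 = -8175)
(2897 + l) + (o + s) = (2897 + 20896) + (-8175 + 9848) = 23793 + 1673 = 25466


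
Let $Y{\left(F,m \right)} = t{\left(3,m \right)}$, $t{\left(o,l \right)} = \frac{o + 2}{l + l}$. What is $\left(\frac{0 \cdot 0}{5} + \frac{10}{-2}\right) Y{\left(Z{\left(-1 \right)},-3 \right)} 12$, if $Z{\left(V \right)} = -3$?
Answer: $50$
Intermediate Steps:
$t{\left(o,l \right)} = \frac{2 + o}{2 l}$
$Y{\left(F,m \right)} = \frac{5}{2 m}$ ($Y{\left(F,m \right)} = \frac{2 + 3}{2 m} = \frac{1}{2} \frac{1}{m} 5 = \frac{5}{2 m}$)
$\left(\frac{0 \cdot 0}{5} + \frac{10}{-2}\right) Y{\left(Z{\left(-1 \right)},-3 \right)} 12 = \left(\frac{0 \cdot 0}{5} + \frac{10}{-2}\right) \frac{5}{2 \left(-3\right)} 12 = \left(0 \cdot \frac{1}{5} + 10 \left(- \frac{1}{2}\right)\right) \frac{5}{2} \left(- \frac{1}{3}\right) 12 = \left(0 - 5\right) \left(- \frac{5}{6}\right) 12 = \left(-5\right) \left(- \frac{5}{6}\right) 12 = \frac{25}{6} \cdot 12 = 50$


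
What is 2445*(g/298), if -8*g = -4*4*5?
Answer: 12225/149 ≈ 82.047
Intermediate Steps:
g = 10 (g = -(-4*4)*5/8 = -(-2)*5 = -⅛*(-80) = 10)
2445*(g/298) = 2445*(10/298) = 2445*(10*(1/298)) = 2445*(5/149) = 12225/149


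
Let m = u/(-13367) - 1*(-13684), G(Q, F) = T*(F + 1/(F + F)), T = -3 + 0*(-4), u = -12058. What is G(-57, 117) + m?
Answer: 13902259615/1042626 ≈ 13334.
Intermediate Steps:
T = -3 (T = -3 + 0 = -3)
G(Q, F) = -3*F - 3/(2*F) (G(Q, F) = -3*(F + 1/(F + F)) = -3*(F + 1/(2*F)) = -3*F - 3/(2*F))
m = 182926086/13367 (m = -12058/(-13367) - 1*(-13684) = -12058*(-1/13367) + 13684 = 12058/13367 + 13684 = 182926086/13367 ≈ 13685.)
G(-57, 117) + m = (-3*117 - 3/2/117) + 182926086/13367 = (-351 - 3/2*1/117) + 182926086/13367 = (-351 - 1/78) + 182926086/13367 = -27379/78 + 182926086/13367 = 13902259615/1042626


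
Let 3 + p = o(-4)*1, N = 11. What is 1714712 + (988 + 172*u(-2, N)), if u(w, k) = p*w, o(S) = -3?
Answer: 1717764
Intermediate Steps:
p = -6 (p = -3 - 3*1 = -3 - 3 = -6)
u(w, k) = -6*w
1714712 + (988 + 172*u(-2, N)) = 1714712 + (988 + 172*(-6*(-2))) = 1714712 + (988 + 172*12) = 1714712 + (988 + 2064) = 1714712 + 3052 = 1717764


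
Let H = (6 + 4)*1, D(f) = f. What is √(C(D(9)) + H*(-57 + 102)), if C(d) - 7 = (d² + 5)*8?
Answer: √1145 ≈ 33.838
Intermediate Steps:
H = 10 (H = 10*1 = 10)
C(d) = 47 + 8*d² (C(d) = 7 + (d² + 5)*8 = 7 + (5 + d²)*8 = 7 + (40 + 8*d²) = 47 + 8*d²)
√(C(D(9)) + H*(-57 + 102)) = √((47 + 8*9²) + 10*(-57 + 102)) = √((47 + 8*81) + 10*45) = √((47 + 648) + 450) = √(695 + 450) = √1145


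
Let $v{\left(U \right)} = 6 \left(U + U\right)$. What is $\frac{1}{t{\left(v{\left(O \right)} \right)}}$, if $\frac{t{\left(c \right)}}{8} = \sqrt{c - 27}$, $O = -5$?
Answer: $- \frac{i \sqrt{87}}{696} \approx - 0.013401 i$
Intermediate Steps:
$v{\left(U \right)} = 12 U$ ($v{\left(U \right)} = 6 \cdot 2 U = 12 U$)
$t{\left(c \right)} = 8 \sqrt{-27 + c}$ ($t{\left(c \right)} = 8 \sqrt{c - 27} = 8 \sqrt{-27 + c}$)
$\frac{1}{t{\left(v{\left(O \right)} \right)}} = \frac{1}{8 \sqrt{-27 + 12 \left(-5\right)}} = \frac{1}{8 \sqrt{-27 - 60}} = \frac{1}{8 \sqrt{-87}} = \frac{1}{8 i \sqrt{87}} = - \frac{i \sqrt{87}}{696}$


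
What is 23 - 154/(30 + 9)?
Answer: 743/39 ≈ 19.051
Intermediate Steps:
23 - 154/(30 + 9) = 23 - 154/39 = 743/39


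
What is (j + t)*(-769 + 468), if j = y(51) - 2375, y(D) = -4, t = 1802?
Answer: 173677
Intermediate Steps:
j = -2379 (j = -4 - 2375 = -2379)
(j + t)*(-769 + 468) = (-2379 + 1802)*(-769 + 468) = -577*(-301) = 173677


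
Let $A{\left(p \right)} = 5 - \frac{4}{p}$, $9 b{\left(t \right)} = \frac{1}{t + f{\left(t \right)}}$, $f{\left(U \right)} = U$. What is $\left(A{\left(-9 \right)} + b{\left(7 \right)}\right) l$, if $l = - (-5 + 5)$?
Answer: $0$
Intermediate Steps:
$b{\left(t \right)} = \frac{1}{18 t}$ ($b{\left(t \right)} = \frac{1}{9 \left(t + t\right)} = \frac{1}{9 \cdot 2 t} = \frac{\frac{1}{2} \frac{1}{t}}{9} = \frac{1}{18 t}$)
$l = 0$ ($l = \left(-1\right) 0 = 0$)
$\left(A{\left(-9 \right)} + b{\left(7 \right)}\right) l = \left(\left(5 - \frac{4}{-9}\right) + \frac{1}{18 \cdot 7}\right) 0 = \left(\left(5 - - \frac{4}{9}\right) + \frac{1}{18} \cdot \frac{1}{7}\right) 0 = \left(\left(5 + \frac{4}{9}\right) + \frac{1}{126}\right) 0 = \left(\frac{49}{9} + \frac{1}{126}\right) 0 = \frac{229}{42} \cdot 0 = 0$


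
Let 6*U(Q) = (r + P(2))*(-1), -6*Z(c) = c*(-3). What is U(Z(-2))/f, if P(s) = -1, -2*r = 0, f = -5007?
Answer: -1/30042 ≈ -3.3287e-5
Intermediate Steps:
r = 0 (r = -1/2*0 = 0)
Z(c) = c/2 (Z(c) = -c*(-3)/6 = -(-1)*c/2 = c/2)
U(Q) = 1/6 (U(Q) = ((0 - 1)*(-1))/6 = (-1*(-1))/6 = (1/6)*1 = 1/6)
U(Z(-2))/f = (1/6)/(-5007) = (1/6)*(-1/5007) = -1/30042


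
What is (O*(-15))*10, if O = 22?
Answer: -3300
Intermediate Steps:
(O*(-15))*10 = (22*(-15))*10 = -330*10 = -3300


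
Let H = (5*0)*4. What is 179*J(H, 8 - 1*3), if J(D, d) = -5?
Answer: -895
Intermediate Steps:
H = 0 (H = 0*4 = 0)
179*J(H, 8 - 1*3) = 179*(-5) = -895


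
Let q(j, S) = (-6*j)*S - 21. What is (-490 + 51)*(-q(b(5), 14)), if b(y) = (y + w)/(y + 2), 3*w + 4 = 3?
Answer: -33803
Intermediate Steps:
w = -1/3 (w = -4/3 + (1/3)*3 = -4/3 + 1 = -1/3 ≈ -0.33333)
b(y) = (-1/3 + y)/(2 + y) (b(y) = (y - 1/3)/(y + 2) = (-1/3 + y)/(2 + y))
q(j, S) = -21 - 6*S*j (q(j, S) = -6*S*j - 21 = -21 - 6*S*j)
(-490 + 51)*(-q(b(5), 14)) = (-490 + 51)*(-(-21 - 6*14*(-1/3 + 5)/(2 + 5))) = -(-439)*(-21 - 6*14*(14/3)/7) = -(-439)*(-21 - 6*14*(1/7)*(14/3)) = -(-439)*(-21 - 6*14*2/3) = -(-439)*(-21 - 56) = -(-439)*(-77) = -439*77 = -33803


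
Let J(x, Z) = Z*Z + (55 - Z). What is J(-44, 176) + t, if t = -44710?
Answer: -13855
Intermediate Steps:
J(x, Z) = 55 + Z² - Z (J(x, Z) = Z² + (55 - Z) = 55 + Z² - Z)
J(-44, 176) + t = (55 + 176² - 1*176) - 44710 = (55 + 30976 - 176) - 44710 = 30855 - 44710 = -13855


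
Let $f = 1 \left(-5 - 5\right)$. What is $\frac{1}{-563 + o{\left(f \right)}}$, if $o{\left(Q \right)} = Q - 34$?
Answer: $- \frac{1}{607} \approx -0.0016474$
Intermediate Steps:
$f = -10$ ($f = 1 \left(-10\right) = -10$)
$o{\left(Q \right)} = -34 + Q$
$\frac{1}{-563 + o{\left(f \right)}} = \frac{1}{-563 - 44} = \frac{1}{-607} = - \frac{1}{607}$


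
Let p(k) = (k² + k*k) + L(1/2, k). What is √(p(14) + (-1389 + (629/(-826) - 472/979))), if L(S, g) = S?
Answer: I*√163111450150649/404327 ≈ 31.587*I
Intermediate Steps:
p(k) = ½ + 2*k² (p(k) = (k² + k*k) + 1/2 = (k² + k²) + ½ = 2*k² + ½ = ½ + 2*k²)
√(p(14) + (-1389 + (629/(-826) - 472/979))) = √((½ + 2*14²) + (-1389 + (629/(-826) - 472/979))) = √((½ + 2*196) + (-1389 + (629*(-1/826) - 472*1/979))) = √((½ + 392) + (-1389 + (-629/826 - 472/979))) = √(785/2 + (-1389 - 1005663/808654)) = √(785/2 - 1124226069/808654) = √(-403414687/404327) = I*√163111450150649/404327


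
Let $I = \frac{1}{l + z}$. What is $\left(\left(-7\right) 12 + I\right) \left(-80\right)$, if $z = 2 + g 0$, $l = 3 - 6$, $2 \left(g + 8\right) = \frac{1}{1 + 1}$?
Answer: $6800$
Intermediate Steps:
$g = - \frac{31}{4}$ ($g = -8 + \frac{1}{2 \left(1 + 1\right)} = -8 + \frac{1}{2 \cdot 2} = -8 + \frac{1}{2} \cdot \frac{1}{2} = -8 + \frac{1}{4} = - \frac{31}{4} \approx -7.75$)
$l = -3$
$z = 2$ ($z = 2 - 0 = 2 + 0 = 2$)
$I = -1$ ($I = \frac{1}{-3 + 2} = \frac{1}{-1} = -1$)
$\left(\left(-7\right) 12 + I\right) \left(-80\right) = \left(\left(-7\right) 12 - 1\right) \left(-80\right) = \left(-84 - 1\right) \left(-80\right) = \left(-85\right) \left(-80\right) = 6800$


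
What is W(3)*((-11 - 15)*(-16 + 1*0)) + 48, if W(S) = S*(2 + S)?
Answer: 6288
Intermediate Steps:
W(3)*((-11 - 15)*(-16 + 1*0)) + 48 = (3*(2 + 3))*((-11 - 15)*(-16 + 1*0)) + 48 = (3*5)*(-26*(-16 + 0)) + 48 = 15*(-26*(-16)) + 48 = 15*416 + 48 = 6240 + 48 = 6288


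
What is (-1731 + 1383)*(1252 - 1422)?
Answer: 59160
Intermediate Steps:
(-1731 + 1383)*(1252 - 1422) = -348*(-170) = 59160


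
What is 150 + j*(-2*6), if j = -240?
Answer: 3030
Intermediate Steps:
150 + j*(-2*6) = 150 - (-480)*6 = 150 - 240*(-12) = 150 + 2880 = 3030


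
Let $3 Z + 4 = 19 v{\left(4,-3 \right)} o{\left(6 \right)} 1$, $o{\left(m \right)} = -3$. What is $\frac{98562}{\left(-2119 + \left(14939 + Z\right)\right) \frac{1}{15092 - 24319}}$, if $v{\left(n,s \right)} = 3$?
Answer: $- \frac{2728294722}{38285} \approx -71263.0$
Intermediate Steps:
$Z = - \frac{175}{3}$ ($Z = - \frac{4}{3} + \frac{19 \cdot 3 \left(\left(-3\right) 1\right)}{3} = - \frac{4}{3} + \frac{57 \left(-3\right)}{3} = - \frac{4}{3} + \frac{1}{3} \left(-171\right) = - \frac{4}{3} - 57 = - \frac{175}{3} \approx -58.333$)
$\frac{98562}{\left(-2119 + \left(14939 + Z\right)\right) \frac{1}{15092 - 24319}} = \frac{98562}{\left(-2119 + \left(14939 - \frac{175}{3}\right)\right) \frac{1}{15092 - 24319}} = \frac{98562}{\left(-2119 + \frac{44642}{3}\right) \frac{1}{-9227}} = \frac{98562}{\frac{38285}{3} \left(- \frac{1}{9227}\right)} = \frac{98562}{- \frac{38285}{27681}} = 98562 \left(- \frac{27681}{38285}\right) = - \frac{2728294722}{38285}$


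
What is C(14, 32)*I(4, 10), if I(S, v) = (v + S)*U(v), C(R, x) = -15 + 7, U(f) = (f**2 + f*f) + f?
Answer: -23520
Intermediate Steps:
U(f) = f + 2*f**2 (U(f) = (f**2 + f**2) + f = 2*f**2 + f = f + 2*f**2)
C(R, x) = -8
I(S, v) = v*(1 + 2*v)*(S + v) (I(S, v) = (v + S)*(v*(1 + 2*v)) = (S + v)*(v*(1 + 2*v)) = v*(1 + 2*v)*(S + v))
C(14, 32)*I(4, 10) = -80*(1 + 2*10)*(4 + 10) = -80*(1 + 20)*14 = -80*21*14 = -8*2940 = -23520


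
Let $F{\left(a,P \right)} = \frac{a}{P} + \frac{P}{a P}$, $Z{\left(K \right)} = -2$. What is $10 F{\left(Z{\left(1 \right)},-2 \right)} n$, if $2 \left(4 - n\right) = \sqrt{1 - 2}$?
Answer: $20 - \frac{5 i}{2} \approx 20.0 - 2.5 i$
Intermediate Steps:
$F{\left(a,P \right)} = \frac{1}{a} + \frac{a}{P}$ ($F{\left(a,P \right)} = \frac{a}{P} + \frac{P}{P a} = \frac{a}{P} + P \frac{1}{P a} = \frac{a}{P} + \frac{1}{a} = \frac{1}{a} + \frac{a}{P}$)
$n = 4 - \frac{i}{2}$ ($n = 4 - \frac{\sqrt{1 - 2}}{2} = 4 - \frac{\sqrt{-1}}{2} = 4 - \frac{i}{2} \approx 4.0 - 0.5 i$)
$10 F{\left(Z{\left(1 \right)},-2 \right)} n = 10 \left(\frac{1}{-2} - \frac{2}{-2}\right) \left(4 - \frac{i}{2}\right) = 10 \left(- \frac{1}{2} - -1\right) \left(4 - \frac{i}{2}\right) = 10 \left(- \frac{1}{2} + 1\right) \left(4 - \frac{i}{2}\right) = 10 \cdot \frac{1}{2} \left(4 - \frac{i}{2}\right) = 5 \left(4 - \frac{i}{2}\right) = 20 - \frac{5 i}{2}$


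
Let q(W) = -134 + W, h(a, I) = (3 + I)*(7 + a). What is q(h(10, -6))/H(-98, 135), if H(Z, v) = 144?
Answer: -185/144 ≈ -1.2847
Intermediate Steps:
q(h(10, -6))/H(-98, 135) = (-134 + (21 + 3*10 + 7*(-6) - 6*10))/144 = (-134 + (21 + 30 - 42 - 60))*(1/144) = (-134 - 51)*(1/144) = -185*1/144 = -185/144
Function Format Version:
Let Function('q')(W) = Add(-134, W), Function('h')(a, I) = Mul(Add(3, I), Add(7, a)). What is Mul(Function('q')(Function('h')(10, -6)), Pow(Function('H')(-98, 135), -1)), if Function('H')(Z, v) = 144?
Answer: Rational(-185, 144) ≈ -1.2847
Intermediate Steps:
Mul(Function('q')(Function('h')(10, -6)), Pow(Function('H')(-98, 135), -1)) = Mul(Add(-134, Add(21, Mul(3, 10), Mul(7, -6), Mul(-6, 10))), Pow(144, -1)) = Mul(Add(-134, Add(21, 30, -42, -60)), Rational(1, 144)) = Mul(Add(-134, -51), Rational(1, 144)) = Mul(-185, Rational(1, 144)) = Rational(-185, 144)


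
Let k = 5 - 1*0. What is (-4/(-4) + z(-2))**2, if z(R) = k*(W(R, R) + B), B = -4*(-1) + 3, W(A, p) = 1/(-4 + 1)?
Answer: 10609/9 ≈ 1178.8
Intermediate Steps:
W(A, p) = -1/3 (W(A, p) = 1/(-3) = -1/3)
B = 7 (B = 4 + 3 = 7)
k = 5 (k = 5 + 0 = 5)
z(R) = 100/3 (z(R) = 5*(-1/3 + 7) = 5*(20/3) = 100/3)
(-4/(-4) + z(-2))**2 = (-4/(-4) + 100/3)**2 = (-4*(-1/4) + 100/3)**2 = (1 + 100/3)**2 = (103/3)**2 = 10609/9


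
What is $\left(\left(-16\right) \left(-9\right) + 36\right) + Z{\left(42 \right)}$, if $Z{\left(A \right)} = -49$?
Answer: $131$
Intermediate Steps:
$\left(\left(-16\right) \left(-9\right) + 36\right) + Z{\left(42 \right)} = \left(\left(-16\right) \left(-9\right) + 36\right) - 49 = \left(144 + 36\right) - 49 = 180 - 49 = 131$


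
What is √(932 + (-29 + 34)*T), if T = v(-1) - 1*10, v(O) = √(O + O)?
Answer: √(882 + 5*I*√2) ≈ 29.699 + 0.119*I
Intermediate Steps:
v(O) = √2*√O (v(O) = √(2*O) = √2*√O)
T = -10 + I*√2 (T = √2*√(-1) - 1*10 = √2*I - 10 = I*√2 - 10 = -10 + I*√2 ≈ -10.0 + 1.4142*I)
√(932 + (-29 + 34)*T) = √(932 + (-29 + 34)*(-10 + I*√2)) = √(932 + 5*(-10 + I*√2)) = √(932 + (-50 + 5*I*√2)) = √(882 + 5*I*√2)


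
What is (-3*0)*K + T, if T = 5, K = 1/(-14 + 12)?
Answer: 5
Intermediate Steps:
K = -½ (K = 1/(-2) = -½ ≈ -0.50000)
(-3*0)*K + T = -3*0*(-½) + 5 = 0*(-½) + 5 = 0 + 5 = 5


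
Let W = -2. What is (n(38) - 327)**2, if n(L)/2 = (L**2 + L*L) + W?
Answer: 29648025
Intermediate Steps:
n(L) = -4 + 4*L**2 (n(L) = 2*((L**2 + L*L) - 2) = 2*((L**2 + L**2) - 2) = 2*(2*L**2 - 2) = 2*(-2 + 2*L**2) = -4 + 4*L**2)
(n(38) - 327)**2 = ((-4 + 4*38**2) - 327)**2 = ((-4 + 4*1444) - 327)**2 = ((-4 + 5776) - 327)**2 = (5772 - 327)**2 = 5445**2 = 29648025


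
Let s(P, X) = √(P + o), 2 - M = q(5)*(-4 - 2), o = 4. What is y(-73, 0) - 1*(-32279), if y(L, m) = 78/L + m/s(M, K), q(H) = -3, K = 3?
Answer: 2356289/73 ≈ 32278.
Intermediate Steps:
M = -16 (M = 2 - (-3)*(-4 - 2) = 2 - (-3)*(-6) = 2 - 1*18 = 2 - 18 = -16)
s(P, X) = √(4 + P) (s(P, X) = √(P + 4) = √(4 + P))
y(L, m) = 78/L - I*m*√3/6 (y(L, m) = 78/L + m/(√(4 - 16)) = 78/L + m/(√(-12)) = 78/L + m/((2*I*√3)) = 78/L + m*(-I*√3/6) = 78/L - I*m*√3/6)
y(-73, 0) - 1*(-32279) = (78/(-73) - ⅙*I*0*√3) - 1*(-32279) = (78*(-1/73) + 0) + 32279 = (-78/73 + 0) + 32279 = -78/73 + 32279 = 2356289/73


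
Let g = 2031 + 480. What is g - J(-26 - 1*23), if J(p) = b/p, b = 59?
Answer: 123098/49 ≈ 2512.2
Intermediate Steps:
J(p) = 59/p
g = 2511
g - J(-26 - 1*23) = 2511 - 59/(-26 - 1*23) = 2511 - 59/(-26 - 23) = 2511 - 59/(-49) = 2511 - 59*(-1)/49 = 2511 - 1*(-59/49) = 2511 + 59/49 = 123098/49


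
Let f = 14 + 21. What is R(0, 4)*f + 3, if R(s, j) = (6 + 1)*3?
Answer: 738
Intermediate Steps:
f = 35
R(s, j) = 21 (R(s, j) = 7*3 = 21)
R(0, 4)*f + 3 = 21*35 + 3 = 735 + 3 = 738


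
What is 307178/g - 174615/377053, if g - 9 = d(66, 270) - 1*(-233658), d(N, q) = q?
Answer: 74973477179/88206647661 ≈ 0.84998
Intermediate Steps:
g = 233937 (g = 9 + (270 - 1*(-233658)) = 9 + (270 + 233658) = 9 + 233928 = 233937)
307178/g - 174615/377053 = 307178/233937 - 174615/377053 = 74973477179/88206647661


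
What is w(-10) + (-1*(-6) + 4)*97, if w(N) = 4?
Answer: 974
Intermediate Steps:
w(-10) + (-1*(-6) + 4)*97 = 4 + (-1*(-6) + 4)*97 = 4 + (6 + 4)*97 = 4 + 10*97 = 4 + 970 = 974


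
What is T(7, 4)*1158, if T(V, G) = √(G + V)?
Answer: 1158*√11 ≈ 3840.7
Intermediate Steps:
T(7, 4)*1158 = √(4 + 7)*1158 = √11*1158 = 1158*√11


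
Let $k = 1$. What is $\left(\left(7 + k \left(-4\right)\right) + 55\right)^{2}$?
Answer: $3364$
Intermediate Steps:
$\left(\left(7 + k \left(-4\right)\right) + 55\right)^{2} = \left(\left(7 + 1 \left(-4\right)\right) + 55\right)^{2} = \left(\left(7 - 4\right) + 55\right)^{2} = \left(3 + 55\right)^{2} = 58^{2} = 3364$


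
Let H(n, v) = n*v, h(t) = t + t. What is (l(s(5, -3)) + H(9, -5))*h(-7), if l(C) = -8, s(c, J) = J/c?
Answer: 742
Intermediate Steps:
h(t) = 2*t
(l(s(5, -3)) + H(9, -5))*h(-7) = (-8 + 9*(-5))*(2*(-7)) = (-8 - 45)*(-14) = -53*(-14) = 742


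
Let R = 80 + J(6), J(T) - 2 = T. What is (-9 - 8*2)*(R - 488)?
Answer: 10000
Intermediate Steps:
J(T) = 2 + T
R = 88 (R = 80 + (2 + 6) = 80 + 8 = 88)
(-9 - 8*2)*(R - 488) = (-9 - 8*2)*(88 - 488) = (-9 - 16)*(-400) = -25*(-400) = 10000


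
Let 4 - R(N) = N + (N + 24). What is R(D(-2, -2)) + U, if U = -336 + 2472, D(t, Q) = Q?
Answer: 2120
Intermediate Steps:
U = 2136
R(N) = -20 - 2*N (R(N) = 4 - (N + (N + 24)) = 4 - (N + (24 + N)) = 4 - (24 + 2*N) = 4 + (-24 - 2*N) = -20 - 2*N)
R(D(-2, -2)) + U = (-20 - 2*(-2)) + 2136 = (-20 + 4) + 2136 = -16 + 2136 = 2120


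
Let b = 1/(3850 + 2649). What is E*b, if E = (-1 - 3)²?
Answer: 16/6499 ≈ 0.0024619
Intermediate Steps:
b = 1/6499 ≈ 0.00015387
E = 16 (E = (-4)² = 16)
E*b = 16*(1/6499) = 16/6499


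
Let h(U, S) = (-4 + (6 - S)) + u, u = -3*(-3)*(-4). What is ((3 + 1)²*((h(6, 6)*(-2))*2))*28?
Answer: 71680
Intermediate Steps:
u = -36 (u = 9*(-4) = -36)
h(U, S) = -34 - S (h(U, S) = (-4 + (6 - S)) - 36 = (2 - S) - 36 = -34 - S)
((3 + 1)²*((h(6, 6)*(-2))*2))*28 = ((3 + 1)²*(((-34 - 1*6)*(-2))*2))*28 = (4²*(((-34 - 6)*(-2))*2))*28 = (16*(-40*(-2)*2))*28 = (16*(80*2))*28 = (16*160)*28 = 2560*28 = 71680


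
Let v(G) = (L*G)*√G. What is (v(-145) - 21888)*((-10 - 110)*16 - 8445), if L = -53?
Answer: 226869120 - 79655025*I*√145 ≈ 2.2687e+8 - 9.5917e+8*I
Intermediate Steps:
v(G) = -53*G^(3/2) (v(G) = (-53*G)*√G = -53*G^(3/2))
(v(-145) - 21888)*((-10 - 110)*16 - 8445) = (-(-7685)*I*√145 - 21888)*((-10 - 110)*16 - 8445) = (-(-7685)*I*√145 - 21888)*(-120*16 - 8445) = (7685*I*√145 - 21888)*(-1920 - 8445) = (-21888 + 7685*I*√145)*(-10365) = 226869120 - 79655025*I*√145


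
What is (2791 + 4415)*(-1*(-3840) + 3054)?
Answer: 49678164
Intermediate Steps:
(2791 + 4415)*(-1*(-3840) + 3054) = 7206*(3840 + 3054) = 7206*6894 = 49678164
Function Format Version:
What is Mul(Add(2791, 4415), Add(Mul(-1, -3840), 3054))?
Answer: 49678164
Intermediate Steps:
Mul(Add(2791, 4415), Add(Mul(-1, -3840), 3054)) = Mul(7206, Add(3840, 3054)) = Mul(7206, 6894) = 49678164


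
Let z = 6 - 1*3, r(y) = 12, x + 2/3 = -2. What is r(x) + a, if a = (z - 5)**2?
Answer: 16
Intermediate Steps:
x = -8/3 (x = -2/3 - 2 = -8/3 ≈ -2.6667)
z = 3 (z = 6 - 3 = 3)
a = 4 (a = (3 - 5)**2 = (-2)**2 = 4)
r(x) + a = 12 + 4 = 16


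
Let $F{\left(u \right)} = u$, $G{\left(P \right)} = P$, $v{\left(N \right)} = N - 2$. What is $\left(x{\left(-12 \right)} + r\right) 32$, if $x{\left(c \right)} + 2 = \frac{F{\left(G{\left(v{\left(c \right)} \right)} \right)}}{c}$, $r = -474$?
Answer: $- \frac{45584}{3} \approx -15195.0$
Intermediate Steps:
$v{\left(N \right)} = -2 + N$
$x{\left(c \right)} = -2 + \frac{-2 + c}{c}$
$\left(x{\left(-12 \right)} + r\right) 32 = \left(\frac{-2 - -12}{-12} - 474\right) 32 = \left(- \frac{-2 + 12}{12} - 474\right) 32 = \left(\left(- \frac{1}{12}\right) 10 - 474\right) 32 = \left(- \frac{5}{6} - 474\right) 32 = \left(- \frac{2849}{6}\right) 32 = - \frac{45584}{3}$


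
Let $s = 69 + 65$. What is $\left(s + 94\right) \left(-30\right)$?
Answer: $-6840$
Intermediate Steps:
$s = 134$
$\left(s + 94\right) \left(-30\right) = \left(134 + 94\right) \left(-30\right) = 228 \left(-30\right) = -6840$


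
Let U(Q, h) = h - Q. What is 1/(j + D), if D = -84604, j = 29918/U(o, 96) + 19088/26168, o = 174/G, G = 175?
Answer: -27191823/2291954252699 ≈ -1.1864e-5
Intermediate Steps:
o = 174/175 ≈ 0.99429
j = 8582740393/27191823 (j = 29918/(96 - 1*174/175) + 19088/26168 = 29918/(96 - 174/175) + 19088*(1/26168) = 29918/(16626/175) + 2386/3271 = 29918*(175/16626) + 2386/3271 = 2617825/8313 + 2386/3271 = 8582740393/27191823 ≈ 315.64)
1/(j + D) = 1/(8582740393/27191823 - 84604) = 1/(-2291954252699/27191823) = -27191823/2291954252699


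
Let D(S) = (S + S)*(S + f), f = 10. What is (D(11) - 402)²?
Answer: 3600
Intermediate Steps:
D(S) = 2*S*(10 + S) (D(S) = (S + S)*(S + 10) = (2*S)*(10 + S) = 2*S*(10 + S))
(D(11) - 402)² = (2*11*(10 + 11) - 402)² = (2*11*21 - 402)² = (462 - 402)² = 60² = 3600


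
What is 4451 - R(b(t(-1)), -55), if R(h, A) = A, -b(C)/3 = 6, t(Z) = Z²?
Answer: 4506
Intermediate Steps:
b(C) = -18 (b(C) = -3*6 = -18)
4451 - R(b(t(-1)), -55) = 4451 - 1*(-55) = 4451 + 55 = 4506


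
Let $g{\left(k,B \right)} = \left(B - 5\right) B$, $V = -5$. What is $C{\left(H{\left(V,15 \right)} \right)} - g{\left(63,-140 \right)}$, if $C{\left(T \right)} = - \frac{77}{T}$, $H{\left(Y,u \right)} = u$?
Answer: $- \frac{304577}{15} \approx -20305.0$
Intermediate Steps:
$g{\left(k,B \right)} = B \left(-5 + B\right)$ ($g{\left(k,B \right)} = \left(-5 + B\right) B = B \left(-5 + B\right)$)
$C{\left(H{\left(V,15 \right)} \right)} - g{\left(63,-140 \right)} = - \frac{77}{15} - - 140 \left(-5 - 140\right) = \left(-77\right) \frac{1}{15} - \left(-140\right) \left(-145\right) = - \frac{77}{15} - 20300 = - \frac{304577}{15}$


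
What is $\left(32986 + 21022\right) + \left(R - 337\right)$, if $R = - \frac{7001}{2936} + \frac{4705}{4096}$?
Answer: $\frac{80678106895}{1503232} \approx 53670.0$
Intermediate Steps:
$R = - \frac{1857777}{1503232}$ ($R = \left(-7001\right) \frac{1}{2936} + 4705 \cdot \frac{1}{4096} = - \frac{7001}{2936} + \frac{4705}{4096} = - \frac{1857777}{1503232} \approx -1.2359$)
$\left(32986 + 21022\right) + \left(R - 337\right) = \left(32986 + 21022\right) - \frac{508446961}{1503232} = 54008 - \frac{508446961}{1503232} = \frac{80678106895}{1503232}$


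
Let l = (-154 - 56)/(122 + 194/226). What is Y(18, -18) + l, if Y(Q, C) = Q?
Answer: 226164/13883 ≈ 16.291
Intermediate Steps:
l = -23730/13883 (l = -210/(122 + 194*(1/226)) = -210/(122 + 97/113) = -210/13883/113 = -210*113/13883 = -23730/13883 ≈ -1.7093)
Y(18, -18) + l = 18 - 23730/13883 = 226164/13883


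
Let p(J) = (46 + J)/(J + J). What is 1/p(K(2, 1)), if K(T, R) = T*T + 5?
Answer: 18/55 ≈ 0.32727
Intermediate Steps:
K(T, R) = 5 + T² (K(T, R) = T² + 5 = 5 + T²)
p(J) = (46 + J)/(2*J) (p(J) = (46 + J)/((2*J)) = (46 + J)*(1/(2*J)) = (46 + J)/(2*J))
1/p(K(2, 1)) = 1/((46 + (5 + 2²))/(2*(5 + 2²))) = 1/((46 + (5 + 4))/(2*(5 + 4))) = 1/((½)*(46 + 9)/9) = 1/((½)*(⅑)*55) = 1/(55/18) = 18/55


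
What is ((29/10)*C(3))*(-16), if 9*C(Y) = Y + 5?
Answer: -1856/45 ≈ -41.244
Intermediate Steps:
C(Y) = 5/9 + Y/9 (C(Y) = (Y + 5)/9 = (5 + Y)/9 = 5/9 + Y/9)
((29/10)*C(3))*(-16) = ((29/10)*(5/9 + (1/9)*3))*(-16) = ((29*(1/10))*(5/9 + 1/3))*(-16) = ((29/10)*(8/9))*(-16) = (116/45)*(-16) = -1856/45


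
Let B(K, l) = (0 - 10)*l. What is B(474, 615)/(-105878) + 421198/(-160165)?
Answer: -21805293547/8478974935 ≈ -2.5717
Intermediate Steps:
B(K, l) = -10*l
B(474, 615)/(-105878) + 421198/(-160165) = -10*615/(-105878) + 421198/(-160165) = -6150*(-1/105878) + 421198*(-1/160165) = 3075/52939 - 421198/160165 = -21805293547/8478974935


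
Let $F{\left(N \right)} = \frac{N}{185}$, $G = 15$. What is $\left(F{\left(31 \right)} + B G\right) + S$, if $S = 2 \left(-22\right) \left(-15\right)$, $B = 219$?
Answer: $\frac{729856}{185} \approx 3945.2$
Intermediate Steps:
$F{\left(N \right)} = \frac{N}{185}$ ($F{\left(N \right)} = N \frac{1}{185} = \frac{N}{185}$)
$S = 660$ ($S = \left(-44\right) \left(-15\right) = 660$)
$\left(F{\left(31 \right)} + B G\right) + S = \left(\frac{1}{185} \cdot 31 + 219 \cdot 15\right) + 660 = \left(\frac{31}{185} + 3285\right) + 660 = \frac{607756}{185} + 660 = \frac{729856}{185}$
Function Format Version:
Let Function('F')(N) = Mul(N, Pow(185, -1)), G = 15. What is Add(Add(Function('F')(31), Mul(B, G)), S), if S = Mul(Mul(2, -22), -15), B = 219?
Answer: Rational(729856, 185) ≈ 3945.2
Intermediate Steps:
Function('F')(N) = Mul(Rational(1, 185), N) (Function('F')(N) = Mul(N, Rational(1, 185)) = Mul(Rational(1, 185), N))
S = 660 (S = Mul(-44, -15) = 660)
Add(Add(Function('F')(31), Mul(B, G)), S) = Add(Add(Mul(Rational(1, 185), 31), Mul(219, 15)), 660) = Add(Add(Rational(31, 185), 3285), 660) = Add(Rational(607756, 185), 660) = Rational(729856, 185)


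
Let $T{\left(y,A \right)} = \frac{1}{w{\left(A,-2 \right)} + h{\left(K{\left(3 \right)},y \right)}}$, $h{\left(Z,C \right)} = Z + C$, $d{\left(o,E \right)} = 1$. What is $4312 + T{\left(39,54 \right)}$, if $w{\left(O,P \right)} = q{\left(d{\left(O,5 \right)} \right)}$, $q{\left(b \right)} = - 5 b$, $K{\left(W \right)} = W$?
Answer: $\frac{159545}{37} \approx 4312.0$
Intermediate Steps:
$h{\left(Z,C \right)} = C + Z$
$w{\left(O,P \right)} = -5$ ($w{\left(O,P \right)} = \left(-5\right) 1 = -5$)
$T{\left(y,A \right)} = \frac{1}{-2 + y}$ ($T{\left(y,A \right)} = \frac{1}{-5 + \left(y + 3\right)} = \frac{1}{-5 + \left(3 + y\right)} = \frac{1}{-2 + y}$)
$4312 + T{\left(39,54 \right)} = 4312 + \frac{1}{-2 + 39} = 4312 + \frac{1}{37} = \frac{159545}{37}$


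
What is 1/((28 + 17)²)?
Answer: 1/2025 ≈ 0.00049383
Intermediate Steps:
1/((28 + 17)²) = 1/(45²) = 1/2025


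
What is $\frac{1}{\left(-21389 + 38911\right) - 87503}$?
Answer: $- \frac{1}{69981} \approx -1.429 \cdot 10^{-5}$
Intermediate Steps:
$\frac{1}{\left(-21389 + 38911\right) - 87503} = \frac{1}{17522 - 87503} = \frac{1}{-69981} = - \frac{1}{69981}$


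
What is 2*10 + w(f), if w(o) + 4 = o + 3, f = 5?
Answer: 24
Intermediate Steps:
w(o) = -1 + o (w(o) = -4 + (o + 3) = -4 + (3 + o) = -1 + o)
2*10 + w(f) = 2*10 + (-1 + 5) = 20 + 4 = 24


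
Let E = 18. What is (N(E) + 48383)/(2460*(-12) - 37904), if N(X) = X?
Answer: -48401/67424 ≈ -0.71786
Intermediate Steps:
(N(E) + 48383)/(2460*(-12) - 37904) = (18 + 48383)/(2460*(-12) - 37904) = 48401/(-29520 - 37904) = 48401/(-67424) = 48401*(-1/67424) = -48401/67424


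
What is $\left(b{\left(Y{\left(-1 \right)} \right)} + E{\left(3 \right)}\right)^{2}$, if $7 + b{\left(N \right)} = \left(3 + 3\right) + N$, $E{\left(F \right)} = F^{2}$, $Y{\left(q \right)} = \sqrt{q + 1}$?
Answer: $64$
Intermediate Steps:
$Y{\left(q \right)} = \sqrt{1 + q}$
$b{\left(N \right)} = -1 + N$ ($b{\left(N \right)} = -7 + \left(\left(3 + 3\right) + N\right) = -7 + \left(6 + N\right) = -1 + N$)
$\left(b{\left(Y{\left(-1 \right)} \right)} + E{\left(3 \right)}\right)^{2} = \left(\left(-1 + \sqrt{1 - 1}\right) + 3^{2}\right)^{2} = \left(\left(-1 + \sqrt{0}\right) + 9\right)^{2} = \left(\left(-1 + 0\right) + 9\right)^{2} = \left(-1 + 9\right)^{2} = 8^{2} = 64$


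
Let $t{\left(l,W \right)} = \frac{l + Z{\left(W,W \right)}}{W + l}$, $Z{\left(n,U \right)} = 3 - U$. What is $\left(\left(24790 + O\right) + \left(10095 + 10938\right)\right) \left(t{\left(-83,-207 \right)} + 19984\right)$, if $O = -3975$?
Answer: $\frac{121259455292}{145} \approx 8.3627 \cdot 10^{8}$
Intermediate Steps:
$t{\left(l,W \right)} = \frac{3 + l - W}{W + l}$ ($t{\left(l,W \right)} = \frac{l - \left(-3 + W\right)}{W + l} = \frac{3 + l - W}{W + l}$)
$\left(\left(24790 + O\right) + \left(10095 + 10938\right)\right) \left(t{\left(-83,-207 \right)} + 19984\right) = \left(\left(24790 - 3975\right) + \left(10095 + 10938\right)\right) \left(\frac{3 - 83 - -207}{-207 - 83} + 19984\right) = \left(20815 + 21033\right) \left(\frac{3 - 83 + 207}{-290} + 19984\right) = 41848 \left(\left(- \frac{1}{290}\right) 127 + 19984\right) = 41848 \left(- \frac{127}{290} + 19984\right) = 41848 \cdot \frac{5795233}{290} = \frac{121259455292}{145}$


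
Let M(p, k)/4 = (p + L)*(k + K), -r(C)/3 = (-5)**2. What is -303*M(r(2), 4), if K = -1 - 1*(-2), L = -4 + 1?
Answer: 472680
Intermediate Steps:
r(C) = -75 (r(C) = -3*(-5)**2 = -3*25 = -75)
L = -3
K = 1 (K = -1 + 2 = 1)
M(p, k) = 4*(1 + k)*(-3 + p) (M(p, k) = 4*((p - 3)*(k + 1)) = 4*((-3 + p)*(1 + k)) = 4*((1 + k)*(-3 + p)) = 4*(1 + k)*(-3 + p))
-303*M(r(2), 4) = -303*(-12 - 12*4 + 4*(-75) + 4*4*(-75)) = -303*(-12 - 48 - 300 - 1200) = -303*(-1560) = 472680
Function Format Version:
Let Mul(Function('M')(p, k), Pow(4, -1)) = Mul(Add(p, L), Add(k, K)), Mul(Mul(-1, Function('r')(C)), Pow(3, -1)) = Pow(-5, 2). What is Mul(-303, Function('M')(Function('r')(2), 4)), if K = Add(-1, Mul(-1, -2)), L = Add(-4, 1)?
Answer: 472680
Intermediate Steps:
Function('r')(C) = -75 (Function('r')(C) = Mul(-3, Pow(-5, 2)) = Mul(-3, 25) = -75)
L = -3
K = 1 (K = Add(-1, 2) = 1)
Function('M')(p, k) = Mul(4, Add(1, k), Add(-3, p)) (Function('M')(p, k) = Mul(4, Mul(Add(p, -3), Add(k, 1))) = Mul(4, Mul(Add(-3, p), Add(1, k))) = Mul(4, Mul(Add(1, k), Add(-3, p))) = Mul(4, Add(1, k), Add(-3, p)))
Mul(-303, Function('M')(Function('r')(2), 4)) = Mul(-303, Add(-12, Mul(-12, 4), Mul(4, -75), Mul(4, 4, -75))) = Mul(-303, Add(-12, -48, -300, -1200)) = Mul(-303, -1560) = 472680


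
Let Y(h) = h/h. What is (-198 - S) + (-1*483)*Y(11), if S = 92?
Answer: -773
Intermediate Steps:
Y(h) = 1
(-198 - S) + (-1*483)*Y(11) = (-198 - 1*92) - 1*483*1 = (-198 - 92) - 483*1 = -290 - 483 = -773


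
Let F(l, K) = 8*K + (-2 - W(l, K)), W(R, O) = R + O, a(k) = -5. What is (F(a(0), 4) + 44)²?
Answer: 5625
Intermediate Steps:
W(R, O) = O + R
F(l, K) = -2 - l + 7*K (F(l, K) = 8*K + (-2 - (K + l)) = 8*K + (-2 + (-K - l)) = 8*K + (-2 - K - l) = -2 - l + 7*K)
(F(a(0), 4) + 44)² = ((-2 - 1*(-5) + 7*4) + 44)² = ((-2 + 5 + 28) + 44)² = (31 + 44)² = 75² = 5625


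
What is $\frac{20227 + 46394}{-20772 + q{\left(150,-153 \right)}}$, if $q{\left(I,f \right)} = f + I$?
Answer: $- \frac{22207}{6925} \approx -3.2068$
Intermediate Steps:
$q{\left(I,f \right)} = I + f$
$\frac{20227 + 46394}{-20772 + q{\left(150,-153 \right)}} = \frac{20227 + 46394}{-20772 + \left(150 - 153\right)} = \frac{66621}{-20772 - 3} = \frac{66621}{-20775} = 66621 \left(- \frac{1}{20775}\right) = - \frac{22207}{6925}$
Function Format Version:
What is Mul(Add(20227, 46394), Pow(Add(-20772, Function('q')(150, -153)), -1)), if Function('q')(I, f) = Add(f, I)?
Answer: Rational(-22207, 6925) ≈ -3.2068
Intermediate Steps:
Function('q')(I, f) = Add(I, f)
Mul(Add(20227, 46394), Pow(Add(-20772, Function('q')(150, -153)), -1)) = Mul(Add(20227, 46394), Pow(Add(-20772, Add(150, -153)), -1)) = Mul(66621, Pow(Add(-20772, -3), -1)) = Mul(66621, Pow(-20775, -1)) = Mul(66621, Rational(-1, 20775)) = Rational(-22207, 6925)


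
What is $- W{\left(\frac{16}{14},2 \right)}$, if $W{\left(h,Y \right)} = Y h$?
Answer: $- \frac{16}{7} \approx -2.2857$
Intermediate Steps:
$- W{\left(\frac{16}{14},2 \right)} = - 2 \cdot \frac{16}{14} = - 2 \cdot 16 \cdot \frac{1}{14} = - \frac{2 \cdot 8}{7} = \left(-1\right) \frac{16}{7} = - \frac{16}{7}$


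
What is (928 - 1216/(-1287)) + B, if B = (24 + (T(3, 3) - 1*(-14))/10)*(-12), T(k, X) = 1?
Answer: 801730/1287 ≈ 622.95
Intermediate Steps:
B = -306 (B = (24 + (1 - 1*(-14))/10)*(-12) = (24 + (1 + 14)*(⅒))*(-12) = (24 + 15*(⅒))*(-12) = (24 + 3/2)*(-12) = (51/2)*(-12) = -306)
(928 - 1216/(-1287)) + B = (928 - 1216/(-1287)) - 306 = (928 - 1216*(-1/1287)) - 306 = (928 + 1216/1287) - 306 = 1195552/1287 - 306 = 801730/1287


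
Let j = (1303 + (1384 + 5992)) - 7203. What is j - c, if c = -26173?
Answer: 27649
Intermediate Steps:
j = 1476 (j = (1303 + 7376) - 7203 = 8679 - 7203 = 1476)
j - c = 1476 - 1*(-26173) = 1476 + 26173 = 27649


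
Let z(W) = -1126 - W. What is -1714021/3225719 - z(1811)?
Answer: 9472222682/3225719 ≈ 2936.5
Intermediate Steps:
-1714021/3225719 - z(1811) = -1714021/3225719 - (-1126 - 1*1811) = -1714021*1/3225719 - (-1126 - 1811) = -1714021/3225719 - 1*(-2937) = -1714021/3225719 + 2937 = 9472222682/3225719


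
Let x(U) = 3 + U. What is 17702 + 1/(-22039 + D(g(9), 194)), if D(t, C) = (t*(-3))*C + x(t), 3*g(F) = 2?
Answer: 1190813537/67270 ≈ 17702.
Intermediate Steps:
g(F) = 2/3 (g(F) = (1/3)*2 = 2/3)
D(t, C) = 3 + t - 3*C*t (D(t, C) = (t*(-3))*C + (3 + t) = (-3*t)*C + (3 + t) = -3*C*t + (3 + t) = 3 + t - 3*C*t)
17702 + 1/(-22039 + D(g(9), 194)) = 17702 + 1/(-22039 + (3 + 2/3 - 3*194*2/3)) = 17702 + 1/(-22039 + (3 + 2/3 - 388)) = 17702 + 1/(-22039 - 1153/3) = 17702 + 1/(-67270/3) = 17702 - 3/67270 = 1190813537/67270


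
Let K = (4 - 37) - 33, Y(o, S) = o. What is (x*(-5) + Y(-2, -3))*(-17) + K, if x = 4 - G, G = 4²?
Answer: -1052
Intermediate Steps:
G = 16
x = -12 (x = 4 - 1*16 = 4 - 16 = -12)
K = -66 (K = -33 - 33 = -66)
(x*(-5) + Y(-2, -3))*(-17) + K = (-12*(-5) - 2)*(-17) - 66 = (60 - 2)*(-17) - 66 = 58*(-17) - 66 = -986 - 66 = -1052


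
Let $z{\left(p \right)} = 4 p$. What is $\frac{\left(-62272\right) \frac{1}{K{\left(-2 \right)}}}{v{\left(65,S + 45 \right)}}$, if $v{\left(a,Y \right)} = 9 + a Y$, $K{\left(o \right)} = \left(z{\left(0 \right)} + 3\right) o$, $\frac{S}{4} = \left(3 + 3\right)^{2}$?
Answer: $\frac{15568}{18441} \approx 0.84421$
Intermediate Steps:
$S = 144$ ($S = 4 \left(3 + 3\right)^{2} = 4 \cdot 6^{2} = 4 \cdot 36 = 144$)
$K{\left(o \right)} = 3 o$ ($K{\left(o \right)} = \left(4 \cdot 0 + 3\right) o = \left(0 + 3\right) o = 3 o$)
$v{\left(a,Y \right)} = 9 + Y a$
$\frac{\left(-62272\right) \frac{1}{K{\left(-2 \right)}}}{v{\left(65,S + 45 \right)}} = \frac{\left(-62272\right) \frac{1}{3 \left(-2\right)}}{9 + \left(144 + 45\right) 65} = \frac{\left(-62272\right) \frac{1}{-6}}{9 + 189 \cdot 65} = \frac{\left(-62272\right) \left(- \frac{1}{6}\right)}{9 + 12285} = \frac{31136}{3 \cdot 12294} = \frac{31136}{3} \cdot \frac{1}{12294} = \frac{15568}{18441}$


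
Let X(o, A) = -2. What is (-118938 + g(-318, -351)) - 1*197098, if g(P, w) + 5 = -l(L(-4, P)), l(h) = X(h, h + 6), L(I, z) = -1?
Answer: -316039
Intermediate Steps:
l(h) = -2
g(P, w) = -3 (g(P, w) = -5 - 1*(-2) = -5 + 2 = -3)
(-118938 + g(-318, -351)) - 1*197098 = (-118938 - 3) - 1*197098 = -118941 - 197098 = -316039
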